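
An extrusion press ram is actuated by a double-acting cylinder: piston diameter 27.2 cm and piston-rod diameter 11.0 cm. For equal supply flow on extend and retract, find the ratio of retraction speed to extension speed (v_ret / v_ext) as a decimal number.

Cap-side area A_cap = π/4 × (27.2 cm)² = 581.1 cm^2
Rod-side annular area A_ann = π/4 × (27.2² − 11.0²) = 486.0 cm^2
For equal Q, v ∝ 1/A, so v_ret/v_ext = A_cap/A_ann.

v_ret/v_ext ≈ 1.20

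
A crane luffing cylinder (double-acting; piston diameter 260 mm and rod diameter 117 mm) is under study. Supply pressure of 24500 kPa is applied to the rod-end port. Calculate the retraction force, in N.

F ≈ 1.04e6 N

Rod-side annular area A_ann = π/4 × (260² − 117²) = 42340 mm^2
On retraction the pressure acts on the annular area (bore minus rod).
F = P × A_ann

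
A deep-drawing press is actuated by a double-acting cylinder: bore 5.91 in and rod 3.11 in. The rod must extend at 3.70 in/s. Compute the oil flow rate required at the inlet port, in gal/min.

Q ≈ 26.4 gal/min

Cap-side area A_cap = π/4 × (5.91 in)² = 27.43 in^2
Q = A × v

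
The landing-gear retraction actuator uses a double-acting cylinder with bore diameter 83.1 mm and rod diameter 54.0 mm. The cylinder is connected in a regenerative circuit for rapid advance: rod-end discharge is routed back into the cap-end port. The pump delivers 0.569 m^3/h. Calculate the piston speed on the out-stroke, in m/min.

In regeneration the rod-end outflow joins the pump flow into the cap end, so the net volume the pump must supply per unit advance equals the rod cross-section area.
Rod cross-section A_rod = π/4 × (54.0 mm)² = 2290 mm^2
v = Q_pump / A_rod

v ≈ 4.14 m/min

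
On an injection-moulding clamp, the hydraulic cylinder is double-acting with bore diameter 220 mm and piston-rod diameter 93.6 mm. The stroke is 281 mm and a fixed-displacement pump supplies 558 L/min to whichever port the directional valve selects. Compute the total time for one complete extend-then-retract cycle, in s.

t ≈ 2.09 s

Cap-side area A_cap = π/4 × (220 mm)² = 38010 mm^2
Rod-side annular area A_ann = π/4 × (220² − 93.6²) = 31130 mm^2
t_ext = A_cap·L/Q = 1.149 s
t_ret = A_ann·L/Q = 0.9407 s
t_cycle = t_ext + t_ret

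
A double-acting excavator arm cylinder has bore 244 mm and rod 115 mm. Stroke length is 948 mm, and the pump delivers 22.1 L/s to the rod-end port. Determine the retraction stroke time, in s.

Rod-side annular area A_ann = π/4 × (244² − 115²) = 36370 mm^2
Swept volume V = A × L; t = V / Q = A·L / Q

t ≈ 1.56 s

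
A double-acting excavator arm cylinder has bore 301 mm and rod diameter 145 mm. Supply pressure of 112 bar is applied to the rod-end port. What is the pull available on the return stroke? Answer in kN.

Rod-side annular area A_ann = π/4 × (301² − 145²) = 54640 mm^2
On retraction the pressure acts on the annular area (bore minus rod).
F = P × A_ann

F ≈ 612 kN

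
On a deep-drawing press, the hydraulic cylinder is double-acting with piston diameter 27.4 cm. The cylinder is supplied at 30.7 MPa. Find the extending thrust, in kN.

Cap-side area A_cap = π/4 × (27.4 cm)² = 589.6 cm^2
F = P × A_cap = 30.7 MPa × A_cap

F ≈ 1810 kN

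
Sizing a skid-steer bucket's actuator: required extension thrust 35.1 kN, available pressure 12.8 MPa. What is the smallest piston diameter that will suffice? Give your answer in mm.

Extension force acts on the full piston face: F = P × (π/4)D².
D = √(4F / (πP)) = √(4 × 35.1 kN / (π × 12.8 MPa))

D ≈ 59.1 mm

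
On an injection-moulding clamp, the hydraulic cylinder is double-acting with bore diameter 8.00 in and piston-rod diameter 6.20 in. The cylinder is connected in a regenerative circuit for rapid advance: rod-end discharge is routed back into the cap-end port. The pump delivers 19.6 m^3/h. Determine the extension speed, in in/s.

In regeneration the rod-end outflow joins the pump flow into the cap end, so the net volume the pump must supply per unit advance equals the rod cross-section area.
Rod cross-section A_rod = π/4 × (6.20 in)² = 30.19 in^2
v = Q_pump / A_rod

v ≈ 11.0 in/s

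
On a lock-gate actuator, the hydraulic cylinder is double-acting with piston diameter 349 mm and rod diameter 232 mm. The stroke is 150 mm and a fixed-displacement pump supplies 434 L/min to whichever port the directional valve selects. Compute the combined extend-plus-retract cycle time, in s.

Cap-side area A_cap = π/4 × (349 mm)² = 95660 mm^2
Rod-side annular area A_ann = π/4 × (349² − 232²) = 53390 mm^2
t_ext = A_cap·L/Q = 1.984 s
t_ret = A_ann·L/Q = 1.107 s
t_cycle = t_ext + t_ret

t ≈ 3.09 s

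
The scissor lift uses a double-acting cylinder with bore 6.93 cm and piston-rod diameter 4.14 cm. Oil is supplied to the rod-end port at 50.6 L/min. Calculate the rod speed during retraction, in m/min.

v ≈ 20.9 m/min

Rod-side annular area A_ann = π/4 × (6.93² − 4.14²) = 24.26 cm^2
Flow into the rod-end port fills the annular volume.
v = Q / A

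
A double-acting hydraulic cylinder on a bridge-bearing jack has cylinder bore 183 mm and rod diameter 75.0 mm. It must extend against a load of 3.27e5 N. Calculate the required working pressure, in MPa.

Cap-side area A_cap = π/4 × (183 mm)² = 26300 mm^2
P = F / A = 3.27e5 N / A

P ≈ 12.4 MPa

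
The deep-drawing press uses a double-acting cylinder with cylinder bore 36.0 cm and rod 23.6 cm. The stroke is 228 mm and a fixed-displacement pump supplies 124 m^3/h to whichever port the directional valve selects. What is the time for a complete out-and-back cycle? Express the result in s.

t ≈ 1.06 s

Cap-side area A_cap = π/4 × (36.0 cm)² = 1018 cm^2
Rod-side annular area A_ann = π/4 × (36.0² − 23.6²) = 580.4 cm^2
t_ext = A_cap·L/Q = 0.6738 s
t_ret = A_ann·L/Q = 0.3842 s
t_cycle = t_ext + t_ret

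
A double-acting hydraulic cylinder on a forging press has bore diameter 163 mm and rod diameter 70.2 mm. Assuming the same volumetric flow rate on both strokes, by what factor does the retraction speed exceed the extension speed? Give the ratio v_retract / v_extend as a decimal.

v_ret/v_ext ≈ 1.23

Cap-side area A_cap = π/4 × (163 mm)² = 20870 mm^2
Rod-side annular area A_ann = π/4 × (163² − 70.2²) = 17000 mm^2
For equal Q, v ∝ 1/A, so v_ret/v_ext = A_cap/A_ann.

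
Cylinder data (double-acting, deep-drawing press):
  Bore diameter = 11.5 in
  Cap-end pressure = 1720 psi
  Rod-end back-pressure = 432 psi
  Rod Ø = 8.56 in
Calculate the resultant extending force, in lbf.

Cap-side area A_cap = π/4 × (11.5 in)² = 103.9 in^2
Rod-side annular area A_ann = π/4 × (11.5² − 8.56²) = 46.32 in^2
Net thrust = P_cap·A_cap − P_rod·A_ann = 1.787e5 lbf − 20010 lbf

F ≈ 1.59e5 lbf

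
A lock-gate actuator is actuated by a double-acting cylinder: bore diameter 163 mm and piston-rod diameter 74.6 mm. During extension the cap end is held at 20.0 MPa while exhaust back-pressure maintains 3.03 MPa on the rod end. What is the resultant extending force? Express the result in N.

F ≈ 3.67e5 N

Cap-side area A_cap = π/4 × (163 mm)² = 20870 mm^2
Rod-side annular area A_ann = π/4 × (163² − 74.6²) = 16500 mm^2
Net thrust = P_cap·A_cap − P_rod·A_ann = 4.173e5 N − 49980 N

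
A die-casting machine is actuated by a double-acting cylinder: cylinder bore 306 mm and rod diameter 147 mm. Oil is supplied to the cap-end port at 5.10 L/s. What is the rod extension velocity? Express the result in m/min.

Cap-side area A_cap = π/4 × (306 mm)² = 73540 mm^2
v = Q / A

v ≈ 4.16 m/min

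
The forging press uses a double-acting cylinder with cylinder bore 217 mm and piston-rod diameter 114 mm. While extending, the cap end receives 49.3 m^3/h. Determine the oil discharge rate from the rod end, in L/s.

Cap-side area A_cap = π/4 × (217 mm)² = 36980 mm^2
Rod-side annular area A_ann = π/4 × (217² − 114²) = 26780 mm^2
Piston speed v = Q_in/A_cap; rod-end outflow Q_out = v × A_ann = Q_in × A_ann/A_cap.

Q_out ≈ 9.91 L/s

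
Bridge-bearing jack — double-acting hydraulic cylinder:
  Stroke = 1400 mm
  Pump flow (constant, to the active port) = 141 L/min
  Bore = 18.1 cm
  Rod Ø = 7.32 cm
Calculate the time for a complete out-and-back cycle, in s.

Cap-side area A_cap = π/4 × (18.1 cm)² = 257.3 cm^2
Rod-side annular area A_ann = π/4 × (18.1² − 7.32²) = 215.2 cm^2
t_ext = A_cap·L/Q = 15.33 s
t_ret = A_ann·L/Q = 12.82 s
t_cycle = t_ext + t_ret

t ≈ 28.2 s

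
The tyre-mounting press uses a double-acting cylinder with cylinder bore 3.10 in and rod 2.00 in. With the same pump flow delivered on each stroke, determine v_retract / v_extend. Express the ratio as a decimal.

Cap-side area A_cap = π/4 × (3.10 in)² = 7.548 in^2
Rod-side annular area A_ann = π/4 × (3.10² − 2.00²) = 4.406 in^2
For equal Q, v ∝ 1/A, so v_ret/v_ext = A_cap/A_ann.

v_ret/v_ext ≈ 1.71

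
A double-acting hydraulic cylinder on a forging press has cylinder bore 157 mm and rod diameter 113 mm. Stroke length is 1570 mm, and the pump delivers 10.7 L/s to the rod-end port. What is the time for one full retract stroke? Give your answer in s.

t ≈ 1.37 s

Rod-side annular area A_ann = π/4 × (157² − 113²) = 9331 mm^2
Swept volume V = A × L; t = V / Q = A·L / Q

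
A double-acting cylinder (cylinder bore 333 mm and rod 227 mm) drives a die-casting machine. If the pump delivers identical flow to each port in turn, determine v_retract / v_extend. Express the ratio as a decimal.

Cap-side area A_cap = π/4 × (333 mm)² = 87090 mm^2
Rod-side annular area A_ann = π/4 × (333² − 227²) = 46620 mm^2
For equal Q, v ∝ 1/A, so v_ret/v_ext = A_cap/A_ann.

v_ret/v_ext ≈ 1.87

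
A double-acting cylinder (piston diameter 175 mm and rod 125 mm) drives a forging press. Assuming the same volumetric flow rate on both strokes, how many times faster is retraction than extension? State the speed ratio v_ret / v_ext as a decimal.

v_ret/v_ext ≈ 2.04

Cap-side area A_cap = π/4 × (175 mm)² = 24050 mm^2
Rod-side annular area A_ann = π/4 × (175² − 125²) = 11780 mm^2
For equal Q, v ∝ 1/A, so v_ret/v_ext = A_cap/A_ann.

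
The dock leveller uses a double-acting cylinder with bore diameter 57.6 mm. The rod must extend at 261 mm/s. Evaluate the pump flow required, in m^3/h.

Cap-side area A_cap = π/4 × (57.6 mm)² = 2606 mm^2
Q = A × v

Q ≈ 2.45 m^3/h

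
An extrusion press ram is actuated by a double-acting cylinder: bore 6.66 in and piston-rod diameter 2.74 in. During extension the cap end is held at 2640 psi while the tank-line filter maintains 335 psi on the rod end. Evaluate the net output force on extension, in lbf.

Cap-side area A_cap = π/4 × (6.66 in)² = 34.84 in^2
Rod-side annular area A_ann = π/4 × (6.66² − 2.74²) = 28.94 in^2
Net thrust = P_cap·A_cap − P_rod·A_ann = 91970 lbf − 9695 lbf

F ≈ 82300 lbf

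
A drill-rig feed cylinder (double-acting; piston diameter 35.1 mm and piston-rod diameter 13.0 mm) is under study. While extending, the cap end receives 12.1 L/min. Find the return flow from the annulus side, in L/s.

Cap-side area A_cap = π/4 × (35.1 mm)² = 967.6 mm^2
Rod-side annular area A_ann = π/4 × (35.1² − 13.0²) = 834.9 mm^2
Piston speed v = Q_in/A_cap; rod-end outflow Q_out = v × A_ann = Q_in × A_ann/A_cap.

Q_out ≈ 0.174 L/s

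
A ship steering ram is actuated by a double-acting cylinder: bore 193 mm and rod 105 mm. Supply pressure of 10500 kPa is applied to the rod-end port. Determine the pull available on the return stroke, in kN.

F ≈ 216 kN

Rod-side annular area A_ann = π/4 × (193² − 105²) = 20600 mm^2
On retraction the pressure acts on the annular area (bore minus rod).
F = P × A_ann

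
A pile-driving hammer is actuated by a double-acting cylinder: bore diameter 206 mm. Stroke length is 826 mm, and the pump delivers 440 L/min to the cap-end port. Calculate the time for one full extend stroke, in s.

Cap-side area A_cap = π/4 × (206 mm)² = 33330 mm^2
Swept volume V = A × L; t = V / Q = A·L / Q

t ≈ 3.75 s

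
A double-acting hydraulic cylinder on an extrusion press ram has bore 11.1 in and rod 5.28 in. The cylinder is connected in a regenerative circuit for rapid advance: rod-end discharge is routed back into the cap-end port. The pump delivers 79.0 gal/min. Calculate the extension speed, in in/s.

In regeneration the rod-end outflow joins the pump flow into the cap end, so the net volume the pump must supply per unit advance equals the rod cross-section area.
Rod cross-section A_rod = π/4 × (5.28 in)² = 21.90 in^2
v = Q_pump / A_rod

v ≈ 13.9 in/s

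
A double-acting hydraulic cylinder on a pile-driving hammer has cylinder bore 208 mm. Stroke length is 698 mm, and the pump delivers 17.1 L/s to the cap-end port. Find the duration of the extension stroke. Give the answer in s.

Cap-side area A_cap = π/4 × (208 mm)² = 33980 mm^2
Swept volume V = A × L; t = V / Q = A·L / Q

t ≈ 1.39 s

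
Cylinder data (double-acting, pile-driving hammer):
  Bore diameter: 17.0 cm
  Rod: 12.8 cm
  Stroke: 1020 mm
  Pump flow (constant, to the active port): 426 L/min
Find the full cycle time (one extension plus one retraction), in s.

t ≈ 4.67 s

Cap-side area A_cap = π/4 × (17.0 cm)² = 227.0 cm^2
Rod-side annular area A_ann = π/4 × (17.0² − 12.8²) = 98.30 cm^2
t_ext = A_cap·L/Q = 3.261 s
t_ret = A_ann·L/Q = 1.412 s
t_cycle = t_ext + t_ret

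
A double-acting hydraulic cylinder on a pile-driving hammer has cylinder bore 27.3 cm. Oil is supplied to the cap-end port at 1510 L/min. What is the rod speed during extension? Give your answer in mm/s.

v ≈ 430 mm/s

Cap-side area A_cap = π/4 × (27.3 cm)² = 585.3 cm^2
v = Q / A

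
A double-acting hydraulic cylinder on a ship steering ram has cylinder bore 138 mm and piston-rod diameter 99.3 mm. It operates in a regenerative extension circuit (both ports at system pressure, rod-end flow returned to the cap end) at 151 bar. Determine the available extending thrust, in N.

With equal pressure on both faces, forces on the annular region cancel; the net push is pressure × rod cross-section.
Rod cross-section A_rod = π/4 × (99.3 mm)² = 7744 mm^2
F = P × A_rod

F ≈ 1.17e5 N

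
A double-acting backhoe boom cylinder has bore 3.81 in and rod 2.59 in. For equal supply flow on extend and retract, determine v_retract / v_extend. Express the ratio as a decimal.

Cap-side area A_cap = π/4 × (3.81 in)² = 11.40 in^2
Rod-side annular area A_ann = π/4 × (3.81² − 2.59²) = 6.132 in^2
For equal Q, v ∝ 1/A, so v_ret/v_ext = A_cap/A_ann.

v_ret/v_ext ≈ 1.86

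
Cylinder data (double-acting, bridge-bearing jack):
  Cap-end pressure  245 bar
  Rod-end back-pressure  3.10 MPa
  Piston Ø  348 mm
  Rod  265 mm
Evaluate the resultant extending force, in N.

F ≈ 2.21e6 N

Cap-side area A_cap = π/4 × (348 mm)² = 95110 mm^2
Rod-side annular area A_ann = π/4 × (348² − 265²) = 39960 mm^2
Net thrust = P_cap·A_cap − P_rod·A_ann = 2.330e6 N − 1.239e5 N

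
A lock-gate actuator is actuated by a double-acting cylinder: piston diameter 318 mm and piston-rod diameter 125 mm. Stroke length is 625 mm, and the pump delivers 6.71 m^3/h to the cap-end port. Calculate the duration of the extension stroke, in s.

t ≈ 26.6 s

Cap-side area A_cap = π/4 × (318 mm)² = 79420 mm^2
Swept volume V = A × L; t = V / Q = A·L / Q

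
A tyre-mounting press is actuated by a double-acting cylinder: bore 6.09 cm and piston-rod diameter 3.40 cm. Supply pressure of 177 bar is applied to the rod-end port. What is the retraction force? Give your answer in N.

Rod-side annular area A_ann = π/4 × (6.09² − 3.40²) = 20.05 cm^2
On retraction the pressure acts on the annular area (bore minus rod).
F = P × A_ann

F ≈ 35500 N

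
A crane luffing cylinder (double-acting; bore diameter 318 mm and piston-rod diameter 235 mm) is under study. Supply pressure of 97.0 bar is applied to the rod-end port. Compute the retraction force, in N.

Rod-side annular area A_ann = π/4 × (318² − 235²) = 36050 mm^2
On retraction the pressure acts on the annular area (bore minus rod).
F = P × A_ann

F ≈ 3.50e5 N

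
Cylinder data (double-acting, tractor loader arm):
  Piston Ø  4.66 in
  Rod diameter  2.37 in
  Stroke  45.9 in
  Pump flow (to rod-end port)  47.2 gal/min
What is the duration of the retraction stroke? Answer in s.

t ≈ 3.19 s

Rod-side annular area A_ann = π/4 × (4.66² − 2.37²) = 12.64 in^2
Swept volume V = A × L; t = V / Q = A·L / Q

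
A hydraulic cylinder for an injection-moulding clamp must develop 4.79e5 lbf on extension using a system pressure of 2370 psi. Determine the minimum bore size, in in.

Extension force acts on the full piston face: F = P × (π/4)D².
D = √(4F / (πP)) = √(4 × 4.79e5 lbf / (π × 2370 psi))

D ≈ 16.0 in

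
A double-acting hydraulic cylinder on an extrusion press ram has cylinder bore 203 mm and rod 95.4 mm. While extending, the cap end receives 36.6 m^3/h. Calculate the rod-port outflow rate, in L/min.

Q_out ≈ 475 L/min

Cap-side area A_cap = π/4 × (203 mm)² = 32370 mm^2
Rod-side annular area A_ann = π/4 × (203² − 95.4²) = 25220 mm^2
Piston speed v = Q_in/A_cap; rod-end outflow Q_out = v × A_ann = Q_in × A_ann/A_cap.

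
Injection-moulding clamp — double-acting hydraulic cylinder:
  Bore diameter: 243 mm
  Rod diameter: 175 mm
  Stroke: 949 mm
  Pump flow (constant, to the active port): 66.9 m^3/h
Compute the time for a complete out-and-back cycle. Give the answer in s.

t ≈ 3.51 s

Cap-side area A_cap = π/4 × (243 mm)² = 46380 mm^2
Rod-side annular area A_ann = π/4 × (243² − 175²) = 22320 mm^2
t_ext = A_cap·L/Q = 2.368 s
t_ret = A_ann·L/Q = 1.140 s
t_cycle = t_ext + t_ret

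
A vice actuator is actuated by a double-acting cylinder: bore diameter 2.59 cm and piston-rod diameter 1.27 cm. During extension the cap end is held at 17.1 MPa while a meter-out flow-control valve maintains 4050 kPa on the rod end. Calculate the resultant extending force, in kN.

Cap-side area A_cap = π/4 × (2.59 cm)² = 5.269 cm^2
Rod-side annular area A_ann = π/4 × (2.59² − 1.27²) = 4.002 cm^2
Net thrust = P_cap·A_cap − P_rod·A_ann = 9.009 kN − 1.621 kN

F ≈ 7.39 kN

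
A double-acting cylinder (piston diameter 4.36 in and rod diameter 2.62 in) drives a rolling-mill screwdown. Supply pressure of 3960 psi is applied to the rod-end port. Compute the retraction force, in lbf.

F ≈ 37800 lbf

Rod-side annular area A_ann = π/4 × (4.36² − 2.62²) = 9.539 in^2
On retraction the pressure acts on the annular area (bore minus rod).
F = P × A_ann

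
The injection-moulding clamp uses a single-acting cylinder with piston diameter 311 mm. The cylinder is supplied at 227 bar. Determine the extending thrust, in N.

Cap-side area A_cap = π/4 × (311 mm)² = 75960 mm^2
F = P × A_cap = 227 bar × A_cap

F ≈ 1.72e6 N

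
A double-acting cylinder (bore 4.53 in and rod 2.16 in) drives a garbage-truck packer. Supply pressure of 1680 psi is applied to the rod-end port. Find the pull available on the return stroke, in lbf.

F ≈ 20900 lbf

Rod-side annular area A_ann = π/4 × (4.53² − 2.16²) = 12.45 in^2
On retraction the pressure acts on the annular area (bore minus rod).
F = P × A_ann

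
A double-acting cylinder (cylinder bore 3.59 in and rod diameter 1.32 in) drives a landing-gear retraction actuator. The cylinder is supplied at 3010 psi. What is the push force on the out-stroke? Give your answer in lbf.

F ≈ 30500 lbf

Cap-side area A_cap = π/4 × (3.59 in)² = 10.12 in^2
F = P × A_cap = 3010 psi × A_cap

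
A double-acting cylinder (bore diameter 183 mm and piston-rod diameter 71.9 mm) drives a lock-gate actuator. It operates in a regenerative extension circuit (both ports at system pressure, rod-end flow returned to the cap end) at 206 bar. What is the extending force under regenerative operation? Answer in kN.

F ≈ 83.6 kN

With equal pressure on both faces, forces on the annular region cancel; the net push is pressure × rod cross-section.
Rod cross-section A_rod = π/4 × (71.9 mm)² = 4060 mm^2
F = P × A_rod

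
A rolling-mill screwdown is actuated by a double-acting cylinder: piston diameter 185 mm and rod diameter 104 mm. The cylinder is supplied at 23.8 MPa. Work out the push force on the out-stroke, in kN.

F ≈ 640 kN

Cap-side area A_cap = π/4 × (185 mm)² = 26880 mm^2
F = P × A_cap = 23.8 MPa × A_cap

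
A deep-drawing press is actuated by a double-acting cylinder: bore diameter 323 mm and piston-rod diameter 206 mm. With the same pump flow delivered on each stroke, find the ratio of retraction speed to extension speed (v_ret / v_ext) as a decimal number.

Cap-side area A_cap = π/4 × (323 mm)² = 81940 mm^2
Rod-side annular area A_ann = π/4 × (323² − 206²) = 48610 mm^2
For equal Q, v ∝ 1/A, so v_ret/v_ext = A_cap/A_ann.

v_ret/v_ext ≈ 1.69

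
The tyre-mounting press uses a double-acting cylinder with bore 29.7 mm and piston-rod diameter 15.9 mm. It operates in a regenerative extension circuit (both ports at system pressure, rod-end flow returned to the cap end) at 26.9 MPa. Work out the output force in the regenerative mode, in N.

With equal pressure on both faces, forces on the annular region cancel; the net push is pressure × rod cross-section.
Rod cross-section A_rod = π/4 × (15.9 mm)² = 198.6 mm^2
F = P × A_rod

F ≈ 5340 N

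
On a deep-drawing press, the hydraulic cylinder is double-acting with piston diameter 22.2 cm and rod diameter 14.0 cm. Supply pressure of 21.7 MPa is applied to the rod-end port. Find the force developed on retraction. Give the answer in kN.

Rod-side annular area A_ann = π/4 × (22.2² − 14.0²) = 233.1 cm^2
On retraction the pressure acts on the annular area (bore minus rod).
F = P × A_ann

F ≈ 506 kN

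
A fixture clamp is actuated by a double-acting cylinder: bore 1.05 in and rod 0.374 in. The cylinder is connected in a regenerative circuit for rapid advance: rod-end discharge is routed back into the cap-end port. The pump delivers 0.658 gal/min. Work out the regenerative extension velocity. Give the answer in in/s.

In regeneration the rod-end outflow joins the pump flow into the cap end, so the net volume the pump must supply per unit advance equals the rod cross-section area.
Rod cross-section A_rod = π/4 × (0.374 in)² = 0.1099 in^2
v = Q_pump / A_rod

v ≈ 23.1 in/s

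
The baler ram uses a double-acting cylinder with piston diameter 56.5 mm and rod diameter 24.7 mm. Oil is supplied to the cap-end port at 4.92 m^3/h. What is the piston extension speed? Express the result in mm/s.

v ≈ 545 mm/s

Cap-side area A_cap = π/4 × (56.5 mm)² = 2507 mm^2
v = Q / A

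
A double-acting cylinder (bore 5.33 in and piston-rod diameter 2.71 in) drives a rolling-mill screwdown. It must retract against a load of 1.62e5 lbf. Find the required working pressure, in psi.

P ≈ 9790 psi

Rod-side annular area A_ann = π/4 × (5.33² − 2.71²) = 16.54 in^2
Retraction: pressure acts on the annular area.
P = F / A = 1.62e5 lbf / A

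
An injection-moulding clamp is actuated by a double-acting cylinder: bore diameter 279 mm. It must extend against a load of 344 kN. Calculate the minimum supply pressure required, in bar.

P ≈ 56.3 bar

Cap-side area A_cap = π/4 × (279 mm)² = 61140 mm^2
P = F / A = 344 kN / A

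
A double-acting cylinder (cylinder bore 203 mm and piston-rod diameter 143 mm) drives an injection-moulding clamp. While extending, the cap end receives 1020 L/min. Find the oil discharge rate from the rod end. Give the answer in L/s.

Cap-side area A_cap = π/4 × (203 mm)² = 32370 mm^2
Rod-side annular area A_ann = π/4 × (203² − 143²) = 16300 mm^2
Piston speed v = Q_in/A_cap; rod-end outflow Q_out = v × A_ann = Q_in × A_ann/A_cap.

Q_out ≈ 8.56 L/s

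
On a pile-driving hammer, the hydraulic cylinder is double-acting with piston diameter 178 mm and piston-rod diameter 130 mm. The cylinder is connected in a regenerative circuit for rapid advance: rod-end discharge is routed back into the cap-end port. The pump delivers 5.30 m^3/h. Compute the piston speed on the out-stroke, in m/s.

In regeneration the rod-end outflow joins the pump flow into the cap end, so the net volume the pump must supply per unit advance equals the rod cross-section area.
Rod cross-section A_rod = π/4 × (130 mm)² = 13270 mm^2
v = Q_pump / A_rod

v ≈ 0.111 m/s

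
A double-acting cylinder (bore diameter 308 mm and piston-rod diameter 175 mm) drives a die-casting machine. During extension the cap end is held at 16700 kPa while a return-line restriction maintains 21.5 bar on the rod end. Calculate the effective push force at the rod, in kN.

Cap-side area A_cap = π/4 × (308 mm)² = 74510 mm^2
Rod-side annular area A_ann = π/4 × (308² − 175²) = 50450 mm^2
Net thrust = P_cap·A_cap − P_rod·A_ann = 1244 kN − 108.5 kN

F ≈ 1140 kN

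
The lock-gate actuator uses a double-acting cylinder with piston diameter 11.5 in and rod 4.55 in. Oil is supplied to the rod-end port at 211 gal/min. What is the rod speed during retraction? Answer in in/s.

v ≈ 9.27 in/s

Rod-side annular area A_ann = π/4 × (11.5² − 4.55²) = 87.61 in^2
Flow into the rod-end port fills the annular volume.
v = Q / A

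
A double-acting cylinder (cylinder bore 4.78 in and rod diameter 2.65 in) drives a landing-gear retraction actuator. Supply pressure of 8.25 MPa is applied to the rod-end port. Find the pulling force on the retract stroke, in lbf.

F ≈ 14900 lbf

Rod-side annular area A_ann = π/4 × (4.78² − 2.65²) = 12.43 in^2
On retraction the pressure acts on the annular area (bore minus rod).
F = P × A_ann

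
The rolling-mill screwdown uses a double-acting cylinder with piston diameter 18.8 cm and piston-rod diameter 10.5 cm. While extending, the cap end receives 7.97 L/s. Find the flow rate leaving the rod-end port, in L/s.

Q_out ≈ 5.48 L/s

Cap-side area A_cap = π/4 × (18.8 cm)² = 277.6 cm^2
Rod-side annular area A_ann = π/4 × (18.8² − 10.5²) = 191.0 cm^2
Piston speed v = Q_in/A_cap; rod-end outflow Q_out = v × A_ann = Q_in × A_ann/A_cap.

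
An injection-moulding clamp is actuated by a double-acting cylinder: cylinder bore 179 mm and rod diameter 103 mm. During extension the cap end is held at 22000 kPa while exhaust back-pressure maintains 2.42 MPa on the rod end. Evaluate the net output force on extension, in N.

Cap-side area A_cap = π/4 × (179 mm)² = 25160 mm^2
Rod-side annular area A_ann = π/4 × (179² − 103²) = 16830 mm^2
Net thrust = P_cap·A_cap − P_rod·A_ann = 5.536e5 N − 40740 N

F ≈ 5.13e5 N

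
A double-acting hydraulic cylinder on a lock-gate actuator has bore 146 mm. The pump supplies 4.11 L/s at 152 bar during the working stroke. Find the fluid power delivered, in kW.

W ≈ 62.5 kW

Hydraulic power = P × Q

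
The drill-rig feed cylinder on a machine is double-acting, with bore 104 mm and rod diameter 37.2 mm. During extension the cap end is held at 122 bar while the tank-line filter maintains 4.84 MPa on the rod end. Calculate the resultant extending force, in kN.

Cap-side area A_cap = π/4 × (104 mm)² = 8495 mm^2
Rod-side annular area A_ann = π/4 × (104² − 37.2²) = 7408 mm^2
Net thrust = P_cap·A_cap − P_rod·A_ann = 103.6 kN − 35.85 kN

F ≈ 67.8 kN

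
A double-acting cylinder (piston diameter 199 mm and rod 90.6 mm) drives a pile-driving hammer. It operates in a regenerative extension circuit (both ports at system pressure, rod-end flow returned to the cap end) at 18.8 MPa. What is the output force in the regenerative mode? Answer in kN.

With equal pressure on both faces, forces on the annular region cancel; the net push is pressure × rod cross-section.
Rod cross-section A_rod = π/4 × (90.6 mm)² = 6447 mm^2
F = P × A_rod

F ≈ 121 kN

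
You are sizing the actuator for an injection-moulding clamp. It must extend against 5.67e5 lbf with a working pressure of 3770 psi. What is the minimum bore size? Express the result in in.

Extension force acts on the full piston face: F = P × (π/4)D².
D = √(4F / (πP)) = √(4 × 5.67e5 lbf / (π × 3770 psi))

D ≈ 13.8 in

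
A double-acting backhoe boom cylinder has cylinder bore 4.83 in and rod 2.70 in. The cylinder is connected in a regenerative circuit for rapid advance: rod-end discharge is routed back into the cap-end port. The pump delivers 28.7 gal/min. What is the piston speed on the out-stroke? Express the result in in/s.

v ≈ 19.3 in/s

In regeneration the rod-end outflow joins the pump flow into the cap end, so the net volume the pump must supply per unit advance equals the rod cross-section area.
Rod cross-section A_rod = π/4 × (2.70 in)² = 5.726 in^2
v = Q_pump / A_rod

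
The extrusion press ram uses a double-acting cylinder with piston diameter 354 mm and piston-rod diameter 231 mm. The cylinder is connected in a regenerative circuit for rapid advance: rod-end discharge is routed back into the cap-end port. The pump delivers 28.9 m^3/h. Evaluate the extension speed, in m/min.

v ≈ 11.5 m/min

In regeneration the rod-end outflow joins the pump flow into the cap end, so the net volume the pump must supply per unit advance equals the rod cross-section area.
Rod cross-section A_rod = π/4 × (231 mm)² = 41910 mm^2
v = Q_pump / A_rod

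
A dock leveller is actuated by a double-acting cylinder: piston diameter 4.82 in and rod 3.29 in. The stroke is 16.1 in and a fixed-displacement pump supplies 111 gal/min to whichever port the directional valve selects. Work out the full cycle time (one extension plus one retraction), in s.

Cap-side area A_cap = π/4 × (4.82 in)² = 18.25 in^2
Rod-side annular area A_ann = π/4 × (4.82² − 3.29²) = 9.745 in^2
t_ext = A_cap·L/Q = 0.6874 s
t_ret = A_ann·L/Q = 0.3672 s
t_cycle = t_ext + t_ret

t ≈ 1.05 s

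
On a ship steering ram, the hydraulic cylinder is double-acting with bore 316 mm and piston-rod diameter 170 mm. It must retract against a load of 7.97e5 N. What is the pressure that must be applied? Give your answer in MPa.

Rod-side annular area A_ann = π/4 × (316² − 170²) = 55730 mm^2
Retraction: pressure acts on the annular area.
P = F / A = 7.97e5 N / A

P ≈ 14.3 MPa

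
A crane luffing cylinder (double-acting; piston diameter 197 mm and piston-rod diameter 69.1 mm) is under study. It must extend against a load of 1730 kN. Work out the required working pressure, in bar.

P ≈ 568 bar

Cap-side area A_cap = π/4 × (197 mm)² = 30480 mm^2
P = F / A = 1730 kN / A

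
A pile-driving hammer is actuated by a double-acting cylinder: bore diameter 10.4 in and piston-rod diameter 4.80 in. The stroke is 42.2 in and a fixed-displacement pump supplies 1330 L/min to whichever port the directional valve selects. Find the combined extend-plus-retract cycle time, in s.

Cap-side area A_cap = π/4 × (10.4 in)² = 84.95 in^2
Rod-side annular area A_ann = π/4 × (10.4² − 4.80²) = 66.85 in^2
t_ext = A_cap·L/Q = 2.650 s
t_ret = A_ann·L/Q = 2.086 s
t_cycle = t_ext + t_ret

t ≈ 4.74 s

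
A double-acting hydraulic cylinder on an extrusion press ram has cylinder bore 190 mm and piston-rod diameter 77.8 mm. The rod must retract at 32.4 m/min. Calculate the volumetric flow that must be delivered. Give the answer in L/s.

Q ≈ 12.7 L/s

Rod-side annular area A_ann = π/4 × (190² − 77.8²) = 23600 mm^2
Q = A × v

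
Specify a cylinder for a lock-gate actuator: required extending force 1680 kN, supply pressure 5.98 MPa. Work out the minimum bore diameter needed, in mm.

D ≈ 598 mm

Extension force acts on the full piston face: F = P × (π/4)D².
D = √(4F / (πP)) = √(4 × 1680 kN / (π × 5.98 MPa))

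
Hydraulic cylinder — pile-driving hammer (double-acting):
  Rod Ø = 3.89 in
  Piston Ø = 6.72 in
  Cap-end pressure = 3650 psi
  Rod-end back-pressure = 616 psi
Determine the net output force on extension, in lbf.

F ≈ 1.15e5 lbf

Cap-side area A_cap = π/4 × (6.72 in)² = 35.47 in^2
Rod-side annular area A_ann = π/4 × (6.72² − 3.89²) = 23.58 in^2
Net thrust = P_cap·A_cap − P_rod·A_ann = 1.295e5 lbf − 14530 lbf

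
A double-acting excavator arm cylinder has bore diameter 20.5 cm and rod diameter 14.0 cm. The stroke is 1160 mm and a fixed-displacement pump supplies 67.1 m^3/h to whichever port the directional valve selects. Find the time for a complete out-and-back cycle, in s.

Cap-side area A_cap = π/4 × (20.5 cm)² = 330.1 cm^2
Rod-side annular area A_ann = π/4 × (20.5² − 14.0²) = 176.1 cm^2
t_ext = A_cap·L/Q = 2.054 s
t_ret = A_ann·L/Q = 1.096 s
t_cycle = t_ext + t_ret

t ≈ 3.15 s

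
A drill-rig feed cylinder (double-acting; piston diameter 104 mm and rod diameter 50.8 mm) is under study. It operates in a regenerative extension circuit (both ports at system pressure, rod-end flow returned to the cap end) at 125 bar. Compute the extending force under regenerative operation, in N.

With equal pressure on both faces, forces on the annular region cancel; the net push is pressure × rod cross-section.
Rod cross-section A_rod = π/4 × (50.8 mm)² = 2027 mm^2
F = P × A_rod

F ≈ 25300 N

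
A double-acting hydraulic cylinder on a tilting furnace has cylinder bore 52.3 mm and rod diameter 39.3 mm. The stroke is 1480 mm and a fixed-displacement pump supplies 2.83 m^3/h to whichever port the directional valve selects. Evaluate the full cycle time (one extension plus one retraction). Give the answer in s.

t ≈ 5.81 s

Cap-side area A_cap = π/4 × (52.3 mm)² = 2148 mm^2
Rod-side annular area A_ann = π/4 × (52.3² − 39.3²) = 935.3 mm^2
t_ext = A_cap·L/Q = 4.045 s
t_ret = A_ann·L/Q = 1.761 s
t_cycle = t_ext + t_ret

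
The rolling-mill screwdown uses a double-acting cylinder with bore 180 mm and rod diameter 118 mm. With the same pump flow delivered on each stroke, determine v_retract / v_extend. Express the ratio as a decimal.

v_ret/v_ext ≈ 1.75

Cap-side area A_cap = π/4 × (180 mm)² = 25450 mm^2
Rod-side annular area A_ann = π/4 × (180² − 118²) = 14510 mm^2
For equal Q, v ∝ 1/A, so v_ret/v_ext = A_cap/A_ann.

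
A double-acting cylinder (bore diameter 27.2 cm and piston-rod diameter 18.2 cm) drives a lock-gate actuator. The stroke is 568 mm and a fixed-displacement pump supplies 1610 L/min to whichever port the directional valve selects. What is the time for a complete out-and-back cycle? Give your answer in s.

Cap-side area A_cap = π/4 × (27.2 cm)² = 581.1 cm^2
Rod-side annular area A_ann = π/4 × (27.2² − 18.2²) = 320.9 cm^2
t_ext = A_cap·L/Q = 1.230 s
t_ret = A_ann·L/Q = 0.6793 s
t_cycle = t_ext + t_ret

t ≈ 1.91 s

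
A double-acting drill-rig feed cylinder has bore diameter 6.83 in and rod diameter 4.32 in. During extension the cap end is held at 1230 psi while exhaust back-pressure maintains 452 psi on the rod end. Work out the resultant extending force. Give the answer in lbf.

Cap-side area A_cap = π/4 × (6.83 in)² = 36.64 in^2
Rod-side annular area A_ann = π/4 × (6.83² − 4.32²) = 21.98 in^2
Net thrust = P_cap·A_cap − P_rod·A_ann = 45060 lbf − 9935 lbf

F ≈ 35100 lbf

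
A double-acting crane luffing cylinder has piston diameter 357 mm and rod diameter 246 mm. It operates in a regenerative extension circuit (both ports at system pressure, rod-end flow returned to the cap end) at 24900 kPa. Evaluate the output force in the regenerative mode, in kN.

F ≈ 1180 kN

With equal pressure on both faces, forces on the annular region cancel; the net push is pressure × rod cross-section.
Rod cross-section A_rod = π/4 × (246 mm)² = 47530 mm^2
F = P × A_rod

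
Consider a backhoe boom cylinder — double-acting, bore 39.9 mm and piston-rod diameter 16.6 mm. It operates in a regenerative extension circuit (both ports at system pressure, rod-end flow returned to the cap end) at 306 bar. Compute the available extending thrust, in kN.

F ≈ 6.62 kN

With equal pressure on both faces, forces on the annular region cancel; the net push is pressure × rod cross-section.
Rod cross-section A_rod = π/4 × (16.6 mm)² = 216.4 mm^2
F = P × A_rod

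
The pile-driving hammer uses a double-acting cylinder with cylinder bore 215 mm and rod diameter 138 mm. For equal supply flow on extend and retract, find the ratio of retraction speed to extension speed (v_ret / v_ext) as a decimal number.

Cap-side area A_cap = π/4 × (215 mm)² = 36310 mm^2
Rod-side annular area A_ann = π/4 × (215² − 138²) = 21350 mm^2
For equal Q, v ∝ 1/A, so v_ret/v_ext = A_cap/A_ann.

v_ret/v_ext ≈ 1.70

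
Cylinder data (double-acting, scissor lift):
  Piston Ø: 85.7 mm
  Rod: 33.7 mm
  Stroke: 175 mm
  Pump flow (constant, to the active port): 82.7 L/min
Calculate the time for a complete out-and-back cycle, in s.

t ≈ 1.35 s

Cap-side area A_cap = π/4 × (85.7 mm)² = 5768 mm^2
Rod-side annular area A_ann = π/4 × (85.7² − 33.7²) = 4876 mm^2
t_ext = A_cap·L/Q = 0.7324 s
t_ret = A_ann·L/Q = 0.6191 s
t_cycle = t_ext + t_ret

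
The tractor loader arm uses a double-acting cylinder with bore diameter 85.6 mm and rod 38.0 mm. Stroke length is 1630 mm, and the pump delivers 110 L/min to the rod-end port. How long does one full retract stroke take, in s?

t ≈ 4.11 s

Rod-side annular area A_ann = π/4 × (85.6² − 38.0²) = 4621 mm^2
Swept volume V = A × L; t = V / Q = A·L / Q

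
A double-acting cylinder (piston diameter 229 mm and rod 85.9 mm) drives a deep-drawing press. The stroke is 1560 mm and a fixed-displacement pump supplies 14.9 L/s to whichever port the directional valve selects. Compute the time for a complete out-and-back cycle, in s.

Cap-side area A_cap = π/4 × (229 mm)² = 41190 mm^2
Rod-side annular area A_ann = π/4 × (229² − 85.9²) = 35390 mm^2
t_ext = A_cap·L/Q = 4.312 s
t_ret = A_ann·L/Q = 3.705 s
t_cycle = t_ext + t_ret

t ≈ 8.02 s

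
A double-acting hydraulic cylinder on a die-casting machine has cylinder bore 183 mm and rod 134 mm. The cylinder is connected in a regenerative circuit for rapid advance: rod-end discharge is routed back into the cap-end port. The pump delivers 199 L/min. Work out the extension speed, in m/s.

v ≈ 0.235 m/s

In regeneration the rod-end outflow joins the pump flow into the cap end, so the net volume the pump must supply per unit advance equals the rod cross-section area.
Rod cross-section A_rod = π/4 × (134 mm)² = 14100 mm^2
v = Q_pump / A_rod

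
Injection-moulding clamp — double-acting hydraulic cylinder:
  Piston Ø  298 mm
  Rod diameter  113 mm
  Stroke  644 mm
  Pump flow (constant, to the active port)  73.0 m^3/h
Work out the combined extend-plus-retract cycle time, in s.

t ≈ 4.11 s

Cap-side area A_cap = π/4 × (298 mm)² = 69750 mm^2
Rod-side annular area A_ann = π/4 × (298² − 113²) = 59720 mm^2
t_ext = A_cap·L/Q = 2.215 s
t_ret = A_ann·L/Q = 1.897 s
t_cycle = t_ext + t_ret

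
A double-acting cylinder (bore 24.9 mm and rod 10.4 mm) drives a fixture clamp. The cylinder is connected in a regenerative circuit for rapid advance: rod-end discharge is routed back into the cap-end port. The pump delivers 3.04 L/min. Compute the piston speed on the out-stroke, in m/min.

v ≈ 35.8 m/min

In regeneration the rod-end outflow joins the pump flow into the cap end, so the net volume the pump must supply per unit advance equals the rod cross-section area.
Rod cross-section A_rod = π/4 × (10.4 mm)² = 84.95 mm^2
v = Q_pump / A_rod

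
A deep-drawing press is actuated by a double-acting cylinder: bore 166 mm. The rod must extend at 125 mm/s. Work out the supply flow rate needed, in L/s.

Cap-side area A_cap = π/4 × (166 mm)² = 21640 mm^2
Q = A × v

Q ≈ 2.71 L/s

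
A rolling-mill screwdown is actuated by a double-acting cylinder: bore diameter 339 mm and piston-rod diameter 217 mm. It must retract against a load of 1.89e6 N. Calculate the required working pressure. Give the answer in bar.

Rod-side annular area A_ann = π/4 × (339² − 217²) = 53280 mm^2
Retraction: pressure acts on the annular area.
P = F / A = 1.89e6 N / A

P ≈ 355 bar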